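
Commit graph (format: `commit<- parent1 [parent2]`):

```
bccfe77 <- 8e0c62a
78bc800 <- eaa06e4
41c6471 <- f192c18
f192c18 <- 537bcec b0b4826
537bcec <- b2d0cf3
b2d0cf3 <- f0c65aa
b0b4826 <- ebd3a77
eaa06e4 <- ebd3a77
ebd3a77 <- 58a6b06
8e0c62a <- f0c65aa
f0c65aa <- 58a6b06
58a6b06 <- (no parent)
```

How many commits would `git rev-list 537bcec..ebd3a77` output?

Reachable from ebd3a77: {58a6b06, ebd3a77}.
Reachable from 537bcec: {537bcec, 58a6b06, b2d0cf3, f0c65aa}.
In ebd3a77's history but not 537bcec's: {ebd3a77} — 1 commit.

1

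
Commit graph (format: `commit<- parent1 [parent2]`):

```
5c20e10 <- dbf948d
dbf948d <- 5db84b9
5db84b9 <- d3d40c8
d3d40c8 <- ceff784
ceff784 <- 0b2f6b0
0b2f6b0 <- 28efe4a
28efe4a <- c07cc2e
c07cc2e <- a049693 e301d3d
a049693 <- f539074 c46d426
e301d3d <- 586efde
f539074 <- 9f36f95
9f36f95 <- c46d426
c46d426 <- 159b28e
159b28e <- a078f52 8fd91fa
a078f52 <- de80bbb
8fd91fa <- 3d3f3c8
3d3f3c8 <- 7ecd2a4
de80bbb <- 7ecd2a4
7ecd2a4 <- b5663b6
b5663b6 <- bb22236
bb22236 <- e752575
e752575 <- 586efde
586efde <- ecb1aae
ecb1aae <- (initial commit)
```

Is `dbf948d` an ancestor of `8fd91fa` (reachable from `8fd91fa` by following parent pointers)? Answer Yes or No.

Ancestors of 8fd91fa: {3d3f3c8, 586efde, 7ecd2a4, 8fd91fa, b5663b6, bb22236, e752575, ecb1aae}.
dbf948d is not in that set, so it is not an ancestor of 8fd91fa.

No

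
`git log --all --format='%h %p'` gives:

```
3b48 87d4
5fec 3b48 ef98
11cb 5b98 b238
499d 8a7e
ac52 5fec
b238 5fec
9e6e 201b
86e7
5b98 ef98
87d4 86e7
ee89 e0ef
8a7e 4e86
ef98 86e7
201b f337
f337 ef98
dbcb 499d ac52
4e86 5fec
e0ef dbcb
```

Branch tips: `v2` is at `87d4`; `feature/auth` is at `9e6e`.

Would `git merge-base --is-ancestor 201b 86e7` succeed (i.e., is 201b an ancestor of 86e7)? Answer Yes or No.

Ancestors of 86e7: {86e7}.
201b is not in that set, so it is not an ancestor of 86e7.

No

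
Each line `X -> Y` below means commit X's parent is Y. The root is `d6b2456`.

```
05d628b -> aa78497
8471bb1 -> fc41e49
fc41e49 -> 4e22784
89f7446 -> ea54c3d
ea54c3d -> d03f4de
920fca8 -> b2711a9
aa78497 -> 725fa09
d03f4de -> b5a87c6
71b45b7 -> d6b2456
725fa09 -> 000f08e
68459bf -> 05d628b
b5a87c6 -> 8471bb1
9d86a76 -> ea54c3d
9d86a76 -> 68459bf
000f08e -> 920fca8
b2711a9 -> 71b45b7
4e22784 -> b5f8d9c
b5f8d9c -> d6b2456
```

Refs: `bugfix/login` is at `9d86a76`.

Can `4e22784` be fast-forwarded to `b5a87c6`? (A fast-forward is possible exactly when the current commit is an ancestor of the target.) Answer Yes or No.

A fast-forward from 4e22784 to b5a87c6 is possible iff 4e22784 is an ancestor of b5a87c6.
Ancestors of b5a87c6: {4e22784, 8471bb1, b5a87c6, b5f8d9c, d6b2456, fc41e49}.
4e22784 is among them, so fast-forward is possible.

Yes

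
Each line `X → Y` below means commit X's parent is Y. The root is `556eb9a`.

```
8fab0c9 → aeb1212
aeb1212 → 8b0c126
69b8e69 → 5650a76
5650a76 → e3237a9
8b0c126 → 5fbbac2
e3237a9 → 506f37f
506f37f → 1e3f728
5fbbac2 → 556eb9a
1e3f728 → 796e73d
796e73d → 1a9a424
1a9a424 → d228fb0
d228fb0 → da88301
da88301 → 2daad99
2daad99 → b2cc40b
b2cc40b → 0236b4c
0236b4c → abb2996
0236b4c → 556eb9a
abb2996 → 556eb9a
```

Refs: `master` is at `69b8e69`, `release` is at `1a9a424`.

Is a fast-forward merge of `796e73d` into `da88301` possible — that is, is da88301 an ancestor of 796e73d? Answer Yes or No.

Yes

A fast-forward from da88301 to 796e73d is possible iff da88301 is an ancestor of 796e73d.
Ancestors of 796e73d: {0236b4c, 1a9a424, 2daad99, 556eb9a, 796e73d, abb2996, b2cc40b, d228fb0, da88301}.
da88301 is among them, so fast-forward is possible.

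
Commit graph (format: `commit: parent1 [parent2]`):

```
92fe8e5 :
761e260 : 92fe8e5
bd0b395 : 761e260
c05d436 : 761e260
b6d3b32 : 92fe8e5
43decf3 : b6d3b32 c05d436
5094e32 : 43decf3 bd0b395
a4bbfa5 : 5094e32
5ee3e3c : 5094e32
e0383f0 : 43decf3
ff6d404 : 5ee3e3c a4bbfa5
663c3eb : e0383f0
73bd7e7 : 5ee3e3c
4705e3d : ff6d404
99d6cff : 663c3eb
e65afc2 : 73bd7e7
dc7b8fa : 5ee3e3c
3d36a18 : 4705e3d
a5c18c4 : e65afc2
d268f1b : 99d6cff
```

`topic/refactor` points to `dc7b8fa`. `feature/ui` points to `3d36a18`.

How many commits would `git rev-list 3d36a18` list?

Walking parent pointers from 3d36a18: reachable set = {3d36a18, 43decf3, 4705e3d, 5094e32, 5ee3e3c, 761e260, 92fe8e5, a4bbfa5, b6d3b32, bd0b395, c05d436, ff6d404}.
That is 12 commits.

12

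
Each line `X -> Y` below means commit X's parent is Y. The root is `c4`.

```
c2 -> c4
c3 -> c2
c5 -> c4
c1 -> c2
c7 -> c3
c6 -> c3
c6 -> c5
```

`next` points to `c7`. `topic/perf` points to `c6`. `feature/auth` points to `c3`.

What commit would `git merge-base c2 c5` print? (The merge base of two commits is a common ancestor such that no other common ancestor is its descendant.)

c4

Ancestors of c2: {c2, c4}.
Ancestors of c5: {c4, c5}.
Common ancestors: {c4}.
The only common ancestor is c4, so it is the merge base.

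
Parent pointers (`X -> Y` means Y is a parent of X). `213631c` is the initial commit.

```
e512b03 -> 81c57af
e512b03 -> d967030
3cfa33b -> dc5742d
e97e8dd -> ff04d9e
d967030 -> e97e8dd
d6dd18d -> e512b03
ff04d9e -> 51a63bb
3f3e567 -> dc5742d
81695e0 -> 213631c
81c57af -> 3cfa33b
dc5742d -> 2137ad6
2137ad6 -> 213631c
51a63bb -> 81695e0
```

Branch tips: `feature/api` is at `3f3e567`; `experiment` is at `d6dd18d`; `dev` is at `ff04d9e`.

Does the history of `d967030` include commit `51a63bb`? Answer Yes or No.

Ancestors of d967030 (commits reachable by following parents): {213631c, 51a63bb, 81695e0, d967030, e97e8dd, ff04d9e}.
51a63bb is in that set, so it is an ancestor of d967030.

Yes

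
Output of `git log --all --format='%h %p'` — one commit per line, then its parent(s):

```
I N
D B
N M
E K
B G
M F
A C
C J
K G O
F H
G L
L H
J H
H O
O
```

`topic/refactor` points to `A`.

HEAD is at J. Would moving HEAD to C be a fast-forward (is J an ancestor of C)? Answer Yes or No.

A fast-forward from J to C is possible iff J is an ancestor of C.
Ancestors of C: {C, H, J, O}.
J is among them, so fast-forward is possible.

Yes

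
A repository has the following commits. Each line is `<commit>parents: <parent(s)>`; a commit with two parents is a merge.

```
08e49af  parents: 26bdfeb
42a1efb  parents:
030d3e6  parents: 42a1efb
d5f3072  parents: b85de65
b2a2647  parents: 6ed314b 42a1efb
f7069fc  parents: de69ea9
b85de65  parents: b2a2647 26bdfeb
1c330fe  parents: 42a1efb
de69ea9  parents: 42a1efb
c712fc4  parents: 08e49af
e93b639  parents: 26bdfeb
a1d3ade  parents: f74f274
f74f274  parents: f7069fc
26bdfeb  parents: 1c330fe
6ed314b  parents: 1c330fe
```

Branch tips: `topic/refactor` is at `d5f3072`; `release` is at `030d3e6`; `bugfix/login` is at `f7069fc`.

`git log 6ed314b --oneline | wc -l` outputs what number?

Walking parent pointers from 6ed314b: reachable set = {1c330fe, 42a1efb, 6ed314b}.
That is 3 commits.

3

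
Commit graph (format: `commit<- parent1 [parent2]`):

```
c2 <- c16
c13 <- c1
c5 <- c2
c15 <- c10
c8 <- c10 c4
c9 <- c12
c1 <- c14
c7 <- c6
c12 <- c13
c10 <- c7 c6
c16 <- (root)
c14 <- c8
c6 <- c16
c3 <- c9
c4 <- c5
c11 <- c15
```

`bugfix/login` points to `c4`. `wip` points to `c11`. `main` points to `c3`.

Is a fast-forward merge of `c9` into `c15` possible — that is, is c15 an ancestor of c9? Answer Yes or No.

A fast-forward from c15 to c9 is possible iff c15 is an ancestor of c9.
Ancestors of c9: {c1, c10, c12, c13, c14, c16, c2, c4, c5, c6, c7, c8, c9}.
c15 is not among them, so fast-forward is not possible.

No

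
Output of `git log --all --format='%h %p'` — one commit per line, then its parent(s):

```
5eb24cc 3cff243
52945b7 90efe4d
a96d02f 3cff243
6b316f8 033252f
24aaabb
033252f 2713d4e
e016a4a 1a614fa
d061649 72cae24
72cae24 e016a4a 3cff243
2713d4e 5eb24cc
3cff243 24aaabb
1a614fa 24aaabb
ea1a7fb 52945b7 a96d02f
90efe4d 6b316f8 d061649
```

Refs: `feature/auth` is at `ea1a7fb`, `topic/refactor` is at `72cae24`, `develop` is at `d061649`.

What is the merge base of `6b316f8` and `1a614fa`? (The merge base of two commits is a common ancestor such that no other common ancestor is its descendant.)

Ancestors of 6b316f8: {033252f, 24aaabb, 2713d4e, 3cff243, 5eb24cc, 6b316f8}.
Ancestors of 1a614fa: {1a614fa, 24aaabb}.
Common ancestors: {24aaabb}.
The only common ancestor is 24aaabb, so it is the merge base.

24aaabb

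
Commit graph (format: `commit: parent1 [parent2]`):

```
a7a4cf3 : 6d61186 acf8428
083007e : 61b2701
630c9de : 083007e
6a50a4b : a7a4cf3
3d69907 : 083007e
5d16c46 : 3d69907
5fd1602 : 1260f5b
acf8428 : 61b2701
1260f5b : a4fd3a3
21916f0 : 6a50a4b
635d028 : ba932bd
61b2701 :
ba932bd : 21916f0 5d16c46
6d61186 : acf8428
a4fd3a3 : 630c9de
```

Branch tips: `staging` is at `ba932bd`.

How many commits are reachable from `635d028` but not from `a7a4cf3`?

7

Reachable from 635d028: {083007e, 21916f0, 3d69907, 5d16c46, 61b2701, 635d028, 6a50a4b, 6d61186, a7a4cf3, acf8428, ba932bd}.
Reachable from a7a4cf3: {61b2701, 6d61186, a7a4cf3, acf8428}.
In 635d028's history but not a7a4cf3's: {083007e, 21916f0, 3d69907, 5d16c46, 635d028, 6a50a4b, ba932bd} — 7 commits.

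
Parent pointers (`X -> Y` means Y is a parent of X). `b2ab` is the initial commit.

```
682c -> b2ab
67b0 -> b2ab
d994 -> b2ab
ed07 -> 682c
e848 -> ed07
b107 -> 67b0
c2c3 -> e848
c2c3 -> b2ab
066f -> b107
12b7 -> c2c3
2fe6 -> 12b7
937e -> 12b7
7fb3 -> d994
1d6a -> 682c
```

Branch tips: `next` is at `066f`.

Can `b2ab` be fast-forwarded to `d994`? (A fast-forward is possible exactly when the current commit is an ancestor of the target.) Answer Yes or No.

Yes

A fast-forward from b2ab to d994 is possible iff b2ab is an ancestor of d994.
Ancestors of d994: {b2ab, d994}.
b2ab is among them, so fast-forward is possible.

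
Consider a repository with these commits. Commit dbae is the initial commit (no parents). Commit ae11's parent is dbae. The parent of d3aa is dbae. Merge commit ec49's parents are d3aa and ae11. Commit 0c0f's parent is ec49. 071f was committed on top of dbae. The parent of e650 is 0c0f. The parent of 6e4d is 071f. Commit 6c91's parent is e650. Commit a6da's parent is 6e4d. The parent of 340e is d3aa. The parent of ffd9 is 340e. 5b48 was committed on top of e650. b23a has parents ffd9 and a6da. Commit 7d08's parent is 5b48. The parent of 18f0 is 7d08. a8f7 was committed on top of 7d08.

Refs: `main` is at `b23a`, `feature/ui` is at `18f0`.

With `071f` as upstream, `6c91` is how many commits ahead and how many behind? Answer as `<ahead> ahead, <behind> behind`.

6 ahead, 1 behind

Reachable from 6c91: {0c0f, 6c91, ae11, d3aa, dbae, e650, ec49}.
Reachable from 071f: {071f, dbae}.
Only in 6c91's history (ahead): {0c0f, 6c91, ae11, d3aa, e650, ec49} — 6.
Only in 071f's history (behind): {071f} — 1.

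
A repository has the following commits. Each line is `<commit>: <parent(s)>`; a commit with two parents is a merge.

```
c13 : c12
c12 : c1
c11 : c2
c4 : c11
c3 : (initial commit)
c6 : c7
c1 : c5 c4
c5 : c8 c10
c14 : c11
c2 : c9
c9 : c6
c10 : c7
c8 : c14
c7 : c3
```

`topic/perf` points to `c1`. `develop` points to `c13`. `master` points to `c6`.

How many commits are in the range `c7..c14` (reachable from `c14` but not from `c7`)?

5

Reachable from c14: {c11, c14, c2, c3, c6, c7, c9}.
Reachable from c7: {c3, c7}.
In c14's history but not c7's: {c11, c14, c2, c6, c9} — 5 commits.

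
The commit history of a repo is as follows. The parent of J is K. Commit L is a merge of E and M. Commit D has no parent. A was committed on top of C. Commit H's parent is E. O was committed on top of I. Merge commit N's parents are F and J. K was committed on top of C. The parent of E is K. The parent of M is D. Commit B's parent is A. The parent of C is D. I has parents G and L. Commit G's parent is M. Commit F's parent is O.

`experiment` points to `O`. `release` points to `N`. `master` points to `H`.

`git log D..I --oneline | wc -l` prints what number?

Reachable from I: {C, D, E, G, I, K, L, M}.
Reachable from D: {D}.
In I's history but not D's: {C, E, G, I, K, L, M} — 7 commits.

7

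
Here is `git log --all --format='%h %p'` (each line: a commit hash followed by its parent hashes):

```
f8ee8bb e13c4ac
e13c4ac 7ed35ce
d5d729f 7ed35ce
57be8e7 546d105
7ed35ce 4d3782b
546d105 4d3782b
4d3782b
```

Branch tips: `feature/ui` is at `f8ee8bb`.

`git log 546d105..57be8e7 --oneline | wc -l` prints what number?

Reachable from 57be8e7: {4d3782b, 546d105, 57be8e7}.
Reachable from 546d105: {4d3782b, 546d105}.
In 57be8e7's history but not 546d105's: {57be8e7} — 1 commit.

1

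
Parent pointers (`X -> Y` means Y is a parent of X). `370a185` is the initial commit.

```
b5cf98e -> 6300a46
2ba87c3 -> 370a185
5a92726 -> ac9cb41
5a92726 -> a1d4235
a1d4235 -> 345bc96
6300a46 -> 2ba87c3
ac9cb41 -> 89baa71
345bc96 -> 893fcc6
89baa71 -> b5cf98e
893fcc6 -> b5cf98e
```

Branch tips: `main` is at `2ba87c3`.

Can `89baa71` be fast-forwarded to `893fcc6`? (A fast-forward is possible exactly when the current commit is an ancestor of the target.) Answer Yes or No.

No

A fast-forward from 89baa71 to 893fcc6 is possible iff 89baa71 is an ancestor of 893fcc6.
Ancestors of 893fcc6: {2ba87c3, 370a185, 6300a46, 893fcc6, b5cf98e}.
89baa71 is not among them, so fast-forward is not possible.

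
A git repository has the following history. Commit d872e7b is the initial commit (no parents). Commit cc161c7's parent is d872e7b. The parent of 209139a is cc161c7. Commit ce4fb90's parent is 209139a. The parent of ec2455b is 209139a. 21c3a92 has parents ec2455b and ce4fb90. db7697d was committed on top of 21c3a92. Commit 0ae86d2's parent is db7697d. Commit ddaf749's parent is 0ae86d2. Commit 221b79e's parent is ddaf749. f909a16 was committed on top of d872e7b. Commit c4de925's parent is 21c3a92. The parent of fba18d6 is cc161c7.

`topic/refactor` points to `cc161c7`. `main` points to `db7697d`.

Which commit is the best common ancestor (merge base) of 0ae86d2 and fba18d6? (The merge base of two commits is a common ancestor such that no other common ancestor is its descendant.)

Ancestors of 0ae86d2: {0ae86d2, 209139a, 21c3a92, cc161c7, ce4fb90, d872e7b, db7697d, ec2455b}.
Ancestors of fba18d6: {cc161c7, d872e7b, fba18d6}.
Common ancestors: {cc161c7, d872e7b}.
Among these, cc161c7 is not an ancestor of any other common ancestor — it is the merge base.

cc161c7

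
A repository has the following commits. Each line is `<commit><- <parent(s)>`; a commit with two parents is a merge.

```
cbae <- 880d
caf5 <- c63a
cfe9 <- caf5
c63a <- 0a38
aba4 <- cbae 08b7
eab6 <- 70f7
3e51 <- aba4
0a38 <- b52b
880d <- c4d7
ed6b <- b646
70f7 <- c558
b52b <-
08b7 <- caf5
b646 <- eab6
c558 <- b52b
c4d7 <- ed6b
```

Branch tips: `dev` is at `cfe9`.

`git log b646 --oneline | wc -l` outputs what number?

5

Walking parent pointers from b646: reachable set = {70f7, b52b, b646, c558, eab6}.
That is 5 commits.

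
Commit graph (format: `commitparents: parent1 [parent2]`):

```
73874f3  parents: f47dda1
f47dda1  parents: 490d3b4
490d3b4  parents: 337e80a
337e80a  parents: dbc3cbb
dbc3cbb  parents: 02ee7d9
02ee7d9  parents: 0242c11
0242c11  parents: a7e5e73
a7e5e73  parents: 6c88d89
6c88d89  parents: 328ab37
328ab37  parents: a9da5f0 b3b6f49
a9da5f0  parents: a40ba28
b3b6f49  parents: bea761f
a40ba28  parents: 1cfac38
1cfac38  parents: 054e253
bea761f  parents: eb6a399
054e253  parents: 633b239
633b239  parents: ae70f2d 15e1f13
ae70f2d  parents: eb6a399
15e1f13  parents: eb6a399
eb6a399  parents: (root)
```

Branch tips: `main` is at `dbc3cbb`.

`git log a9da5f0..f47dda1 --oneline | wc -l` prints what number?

Reachable from f47dda1: {0242c11, 02ee7d9, 054e253, 15e1f13, 1cfac38, 328ab37, 337e80a, 490d3b4, 633b239, 6c88d89, a40ba28, a7e5e73, a9da5f0, ae70f2d, b3b6f49, bea761f, dbc3cbb, eb6a399, f47dda1}.
Reachable from a9da5f0: {054e253, 15e1f13, 1cfac38, 633b239, a40ba28, a9da5f0, ae70f2d, eb6a399}.
In f47dda1's history but not a9da5f0's: {0242c11, 02ee7d9, 328ab37, 337e80a, 490d3b4, 6c88d89, a7e5e73, b3b6f49, bea761f, dbc3cbb, f47dda1} — 11 commits.

11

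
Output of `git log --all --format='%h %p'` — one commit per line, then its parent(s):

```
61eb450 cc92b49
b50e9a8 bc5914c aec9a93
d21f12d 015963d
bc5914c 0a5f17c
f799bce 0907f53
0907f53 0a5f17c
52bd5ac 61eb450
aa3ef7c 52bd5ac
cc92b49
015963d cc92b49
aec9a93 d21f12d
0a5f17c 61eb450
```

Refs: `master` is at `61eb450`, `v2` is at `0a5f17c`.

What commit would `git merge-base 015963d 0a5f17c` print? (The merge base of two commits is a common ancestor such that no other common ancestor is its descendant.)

cc92b49

Ancestors of 015963d: {015963d, cc92b49}.
Ancestors of 0a5f17c: {0a5f17c, 61eb450, cc92b49}.
Common ancestors: {cc92b49}.
The only common ancestor is cc92b49, so it is the merge base.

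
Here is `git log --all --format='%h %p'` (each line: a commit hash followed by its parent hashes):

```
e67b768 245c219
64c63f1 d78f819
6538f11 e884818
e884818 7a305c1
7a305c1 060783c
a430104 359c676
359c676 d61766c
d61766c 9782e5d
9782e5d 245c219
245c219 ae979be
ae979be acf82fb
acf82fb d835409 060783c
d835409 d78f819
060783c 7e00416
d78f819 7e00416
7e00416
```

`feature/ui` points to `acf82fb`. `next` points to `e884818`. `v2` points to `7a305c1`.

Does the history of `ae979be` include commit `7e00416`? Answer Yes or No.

Ancestors of ae979be (commits reachable by following parents): {060783c, 7e00416, acf82fb, ae979be, d78f819, d835409}.
7e00416 is in that set, so it is an ancestor of ae979be.

Yes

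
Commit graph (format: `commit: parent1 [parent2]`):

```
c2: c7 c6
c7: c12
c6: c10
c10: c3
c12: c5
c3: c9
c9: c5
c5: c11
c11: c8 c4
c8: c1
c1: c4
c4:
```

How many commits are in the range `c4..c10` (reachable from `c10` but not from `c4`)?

Reachable from c10: {c1, c10, c11, c3, c4, c5, c8, c9}.
Reachable from c4: {c4}.
In c10's history but not c4's: {c1, c10, c11, c3, c5, c8, c9} — 7 commits.

7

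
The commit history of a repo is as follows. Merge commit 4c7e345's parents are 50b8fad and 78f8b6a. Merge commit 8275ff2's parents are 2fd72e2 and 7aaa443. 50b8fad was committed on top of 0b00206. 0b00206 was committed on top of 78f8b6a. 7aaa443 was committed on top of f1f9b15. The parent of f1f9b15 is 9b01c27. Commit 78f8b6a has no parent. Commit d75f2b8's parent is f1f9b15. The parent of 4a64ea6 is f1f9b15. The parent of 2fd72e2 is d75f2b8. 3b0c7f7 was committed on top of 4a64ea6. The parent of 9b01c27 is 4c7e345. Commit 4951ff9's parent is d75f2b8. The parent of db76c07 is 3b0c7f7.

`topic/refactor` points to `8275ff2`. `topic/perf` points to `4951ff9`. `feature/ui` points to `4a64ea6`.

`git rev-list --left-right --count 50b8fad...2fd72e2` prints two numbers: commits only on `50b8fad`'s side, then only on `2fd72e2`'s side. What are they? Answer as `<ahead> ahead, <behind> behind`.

0 ahead, 5 behind

Reachable from 50b8fad: {0b00206, 50b8fad, 78f8b6a}.
Reachable from 2fd72e2: {0b00206, 2fd72e2, 4c7e345, 50b8fad, 78f8b6a, 9b01c27, d75f2b8, f1f9b15}.
Only in 50b8fad's history (ahead): {} — 0.
Only in 2fd72e2's history (behind): {2fd72e2, 4c7e345, 9b01c27, d75f2b8, f1f9b15} — 5.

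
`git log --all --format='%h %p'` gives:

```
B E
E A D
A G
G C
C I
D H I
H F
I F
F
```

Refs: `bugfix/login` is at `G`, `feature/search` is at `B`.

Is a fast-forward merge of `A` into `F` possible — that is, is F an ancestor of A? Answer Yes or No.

Yes

A fast-forward from F to A is possible iff F is an ancestor of A.
Ancestors of A: {A, C, F, G, I}.
F is among them, so fast-forward is possible.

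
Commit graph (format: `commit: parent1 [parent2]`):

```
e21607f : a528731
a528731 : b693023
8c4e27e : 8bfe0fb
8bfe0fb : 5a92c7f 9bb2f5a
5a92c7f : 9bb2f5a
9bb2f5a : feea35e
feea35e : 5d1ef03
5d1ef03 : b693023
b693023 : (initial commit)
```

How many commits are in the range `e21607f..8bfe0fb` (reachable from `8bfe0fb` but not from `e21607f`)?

Reachable from 8bfe0fb: {5a92c7f, 5d1ef03, 8bfe0fb, 9bb2f5a, b693023, feea35e}.
Reachable from e21607f: {a528731, b693023, e21607f}.
In 8bfe0fb's history but not e21607f's: {5a92c7f, 5d1ef03, 8bfe0fb, 9bb2f5a, feea35e} — 5 commits.

5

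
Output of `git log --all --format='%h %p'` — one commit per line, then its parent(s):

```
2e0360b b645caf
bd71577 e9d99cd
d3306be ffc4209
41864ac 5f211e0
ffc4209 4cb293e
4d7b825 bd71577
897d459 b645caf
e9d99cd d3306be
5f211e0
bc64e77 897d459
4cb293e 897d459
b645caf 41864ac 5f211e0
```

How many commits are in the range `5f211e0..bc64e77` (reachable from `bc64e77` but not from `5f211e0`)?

Reachable from bc64e77: {41864ac, 5f211e0, 897d459, b645caf, bc64e77}.
Reachable from 5f211e0: {5f211e0}.
In bc64e77's history but not 5f211e0's: {41864ac, 897d459, b645caf, bc64e77} — 4 commits.

4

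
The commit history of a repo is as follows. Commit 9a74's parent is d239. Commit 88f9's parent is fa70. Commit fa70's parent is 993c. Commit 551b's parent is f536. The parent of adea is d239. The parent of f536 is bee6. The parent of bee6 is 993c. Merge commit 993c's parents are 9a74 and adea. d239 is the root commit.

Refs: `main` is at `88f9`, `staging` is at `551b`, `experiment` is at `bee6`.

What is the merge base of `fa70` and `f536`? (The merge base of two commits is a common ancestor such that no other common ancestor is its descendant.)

Ancestors of fa70: {993c, 9a74, adea, d239, fa70}.
Ancestors of f536: {993c, 9a74, adea, bee6, d239, f536}.
Common ancestors: {993c, 9a74, adea, d239}.
Among these, 993c is not an ancestor of any other common ancestor — it is the merge base.

993c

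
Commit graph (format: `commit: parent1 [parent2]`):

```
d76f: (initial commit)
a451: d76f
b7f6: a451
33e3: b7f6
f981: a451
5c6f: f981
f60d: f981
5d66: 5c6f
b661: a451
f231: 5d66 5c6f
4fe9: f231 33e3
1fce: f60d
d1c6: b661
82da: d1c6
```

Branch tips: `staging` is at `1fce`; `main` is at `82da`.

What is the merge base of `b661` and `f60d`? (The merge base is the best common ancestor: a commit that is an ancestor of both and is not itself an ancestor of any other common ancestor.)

Ancestors of b661: {a451, b661, d76f}.
Ancestors of f60d: {a451, d76f, f60d, f981}.
Common ancestors: {a451, d76f}.
Among these, a451 is not an ancestor of any other common ancestor — it is the merge base.

a451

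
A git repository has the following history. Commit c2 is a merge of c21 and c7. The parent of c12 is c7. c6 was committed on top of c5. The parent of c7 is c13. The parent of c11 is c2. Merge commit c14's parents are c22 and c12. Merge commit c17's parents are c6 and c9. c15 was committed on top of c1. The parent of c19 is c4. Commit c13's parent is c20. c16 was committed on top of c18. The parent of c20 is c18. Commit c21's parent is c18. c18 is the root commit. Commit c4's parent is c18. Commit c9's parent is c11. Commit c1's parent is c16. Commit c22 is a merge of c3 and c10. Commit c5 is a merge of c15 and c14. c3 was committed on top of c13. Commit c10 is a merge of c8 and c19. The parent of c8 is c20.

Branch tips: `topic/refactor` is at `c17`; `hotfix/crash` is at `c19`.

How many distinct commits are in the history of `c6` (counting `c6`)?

Walking parent pointers from c6: reachable set = {c1, c10, c12, c13, c14, c15, c16, c18, c19, c20, c22, c3, c4, c5, c6, c7, c8}.
That is 17 commits.

17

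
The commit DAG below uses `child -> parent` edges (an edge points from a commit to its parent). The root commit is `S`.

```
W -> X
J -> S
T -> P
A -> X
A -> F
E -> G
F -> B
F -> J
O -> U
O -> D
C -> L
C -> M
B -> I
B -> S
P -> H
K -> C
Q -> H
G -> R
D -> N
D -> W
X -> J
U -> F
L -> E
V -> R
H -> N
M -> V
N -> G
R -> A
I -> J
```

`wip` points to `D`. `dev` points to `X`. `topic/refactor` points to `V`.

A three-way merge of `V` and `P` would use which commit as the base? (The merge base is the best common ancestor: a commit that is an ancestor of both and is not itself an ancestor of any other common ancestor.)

R

Ancestors of V: {A, B, F, I, J, R, S, V, X}.
Ancestors of P: {A, B, F, G, H, I, J, N, P, R, S, X}.
Common ancestors: {A, B, F, I, J, R, S, X}.
Among these, R is not an ancestor of any other common ancestor — it is the merge base.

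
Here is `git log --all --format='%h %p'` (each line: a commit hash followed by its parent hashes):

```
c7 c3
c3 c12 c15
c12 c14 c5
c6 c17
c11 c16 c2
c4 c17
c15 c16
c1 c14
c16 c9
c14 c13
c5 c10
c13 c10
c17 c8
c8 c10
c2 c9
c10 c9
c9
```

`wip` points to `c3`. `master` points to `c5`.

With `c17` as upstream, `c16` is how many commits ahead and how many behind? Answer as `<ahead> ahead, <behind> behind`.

1 ahead, 3 behind

Reachable from c16: {c16, c9}.
Reachable from c17: {c10, c17, c8, c9}.
Only in c16's history (ahead): {c16} — 1.
Only in c17's history (behind): {c10, c17, c8} — 3.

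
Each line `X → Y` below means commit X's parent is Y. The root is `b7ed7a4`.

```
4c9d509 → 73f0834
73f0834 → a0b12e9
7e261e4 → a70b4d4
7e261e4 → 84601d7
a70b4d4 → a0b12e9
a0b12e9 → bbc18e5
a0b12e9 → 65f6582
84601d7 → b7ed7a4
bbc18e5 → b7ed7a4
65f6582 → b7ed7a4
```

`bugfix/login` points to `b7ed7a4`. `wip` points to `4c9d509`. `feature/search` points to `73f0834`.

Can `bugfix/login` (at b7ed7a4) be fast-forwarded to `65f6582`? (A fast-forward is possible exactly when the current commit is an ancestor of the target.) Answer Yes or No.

A fast-forward from b7ed7a4 to 65f6582 is possible iff b7ed7a4 is an ancestor of 65f6582.
Ancestors of 65f6582: {65f6582, b7ed7a4}.
b7ed7a4 is among them, so fast-forward is possible.

Yes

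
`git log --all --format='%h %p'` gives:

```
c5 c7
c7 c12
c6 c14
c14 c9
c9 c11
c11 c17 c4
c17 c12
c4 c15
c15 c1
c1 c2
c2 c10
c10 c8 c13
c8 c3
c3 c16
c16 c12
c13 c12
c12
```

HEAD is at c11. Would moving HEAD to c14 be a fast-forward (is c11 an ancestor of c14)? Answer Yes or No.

Yes

A fast-forward from c11 to c14 is possible iff c11 is an ancestor of c14.
Ancestors of c14: {c1, c10, c11, c12, c13, c14, c15, c16, c17, c2, c3, c4, c8, c9}.
c11 is among them, so fast-forward is possible.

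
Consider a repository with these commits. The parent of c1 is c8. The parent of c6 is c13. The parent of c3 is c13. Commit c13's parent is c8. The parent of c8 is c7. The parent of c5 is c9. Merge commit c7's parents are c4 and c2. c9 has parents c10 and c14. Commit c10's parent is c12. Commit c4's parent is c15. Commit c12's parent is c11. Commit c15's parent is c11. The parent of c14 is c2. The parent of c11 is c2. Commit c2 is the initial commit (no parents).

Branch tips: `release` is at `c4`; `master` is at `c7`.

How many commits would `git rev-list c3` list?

Walking parent pointers from c3: reachable set = {c11, c13, c15, c2, c3, c4, c7, c8}.
That is 8 commits.

8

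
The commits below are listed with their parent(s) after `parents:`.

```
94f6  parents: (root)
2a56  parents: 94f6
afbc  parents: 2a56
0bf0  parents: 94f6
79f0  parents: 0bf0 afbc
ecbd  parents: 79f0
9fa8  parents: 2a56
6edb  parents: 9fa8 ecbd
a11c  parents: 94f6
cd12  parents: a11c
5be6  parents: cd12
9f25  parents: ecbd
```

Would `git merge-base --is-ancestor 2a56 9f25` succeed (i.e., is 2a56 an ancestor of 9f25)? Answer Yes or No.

Yes

Ancestors of 9f25 (commits reachable by following parents): {0bf0, 2a56, 79f0, 94f6, 9f25, afbc, ecbd}.
2a56 is in that set, so it is an ancestor of 9f25.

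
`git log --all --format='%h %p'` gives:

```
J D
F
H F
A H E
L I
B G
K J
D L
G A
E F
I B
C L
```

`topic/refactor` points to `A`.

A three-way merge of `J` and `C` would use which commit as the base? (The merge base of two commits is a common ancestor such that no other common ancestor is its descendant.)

L

Ancestors of J: {A, B, D, E, F, G, H, I, J, L}.
Ancestors of C: {A, B, C, E, F, G, H, I, L}.
Common ancestors: {A, B, E, F, G, H, I, L}.
Among these, L is not an ancestor of any other common ancestor — it is the merge base.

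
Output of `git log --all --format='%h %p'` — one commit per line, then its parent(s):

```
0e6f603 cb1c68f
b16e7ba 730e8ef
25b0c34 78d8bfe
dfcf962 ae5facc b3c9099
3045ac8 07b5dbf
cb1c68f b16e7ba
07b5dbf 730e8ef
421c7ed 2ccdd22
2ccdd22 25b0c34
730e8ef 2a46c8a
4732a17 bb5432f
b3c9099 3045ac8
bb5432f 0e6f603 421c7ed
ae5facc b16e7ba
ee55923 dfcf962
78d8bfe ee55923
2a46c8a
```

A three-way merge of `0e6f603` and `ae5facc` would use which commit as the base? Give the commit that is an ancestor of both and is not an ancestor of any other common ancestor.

Ancestors of 0e6f603: {0e6f603, 2a46c8a, 730e8ef, b16e7ba, cb1c68f}.
Ancestors of ae5facc: {2a46c8a, 730e8ef, ae5facc, b16e7ba}.
Common ancestors: {2a46c8a, 730e8ef, b16e7ba}.
Among these, b16e7ba is not an ancestor of any other common ancestor — it is the merge base.

b16e7ba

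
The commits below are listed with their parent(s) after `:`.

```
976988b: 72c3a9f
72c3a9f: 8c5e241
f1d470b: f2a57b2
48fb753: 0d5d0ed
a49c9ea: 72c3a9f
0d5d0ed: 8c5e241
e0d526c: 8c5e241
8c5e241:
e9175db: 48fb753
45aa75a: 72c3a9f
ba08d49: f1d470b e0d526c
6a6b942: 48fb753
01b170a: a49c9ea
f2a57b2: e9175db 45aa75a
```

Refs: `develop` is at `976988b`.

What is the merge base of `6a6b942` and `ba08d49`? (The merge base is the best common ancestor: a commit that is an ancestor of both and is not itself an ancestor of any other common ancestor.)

Ancestors of 6a6b942: {0d5d0ed, 48fb753, 6a6b942, 8c5e241}.
Ancestors of ba08d49: {0d5d0ed, 45aa75a, 48fb753, 72c3a9f, 8c5e241, ba08d49, e0d526c, e9175db, f1d470b, f2a57b2}.
Common ancestors: {0d5d0ed, 48fb753, 8c5e241}.
Among these, 48fb753 is not an ancestor of any other common ancestor — it is the merge base.

48fb753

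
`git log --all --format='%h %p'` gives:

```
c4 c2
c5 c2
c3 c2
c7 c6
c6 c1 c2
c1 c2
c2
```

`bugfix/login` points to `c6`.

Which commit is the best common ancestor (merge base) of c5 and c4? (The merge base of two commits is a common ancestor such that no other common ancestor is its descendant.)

Ancestors of c5: {c2, c5}.
Ancestors of c4: {c2, c4}.
Common ancestors: {c2}.
The only common ancestor is c2, so it is the merge base.

c2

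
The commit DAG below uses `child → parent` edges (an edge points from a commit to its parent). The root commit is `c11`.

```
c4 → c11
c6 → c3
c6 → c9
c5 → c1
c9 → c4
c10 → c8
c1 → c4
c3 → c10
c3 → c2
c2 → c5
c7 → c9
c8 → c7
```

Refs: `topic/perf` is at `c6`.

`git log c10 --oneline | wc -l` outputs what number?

Walking parent pointers from c10: reachable set = {c10, c11, c4, c7, c8, c9}.
That is 6 commits.

6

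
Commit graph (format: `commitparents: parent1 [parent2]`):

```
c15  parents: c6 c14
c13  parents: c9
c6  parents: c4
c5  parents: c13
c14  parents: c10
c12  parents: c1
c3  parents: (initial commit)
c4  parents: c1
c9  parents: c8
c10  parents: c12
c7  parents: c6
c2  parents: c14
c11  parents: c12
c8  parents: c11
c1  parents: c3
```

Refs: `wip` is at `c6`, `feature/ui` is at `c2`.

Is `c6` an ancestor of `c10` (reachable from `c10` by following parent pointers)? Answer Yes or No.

Ancestors of c10: {c1, c10, c12, c3}.
c6 is not in that set, so it is not an ancestor of c10.

No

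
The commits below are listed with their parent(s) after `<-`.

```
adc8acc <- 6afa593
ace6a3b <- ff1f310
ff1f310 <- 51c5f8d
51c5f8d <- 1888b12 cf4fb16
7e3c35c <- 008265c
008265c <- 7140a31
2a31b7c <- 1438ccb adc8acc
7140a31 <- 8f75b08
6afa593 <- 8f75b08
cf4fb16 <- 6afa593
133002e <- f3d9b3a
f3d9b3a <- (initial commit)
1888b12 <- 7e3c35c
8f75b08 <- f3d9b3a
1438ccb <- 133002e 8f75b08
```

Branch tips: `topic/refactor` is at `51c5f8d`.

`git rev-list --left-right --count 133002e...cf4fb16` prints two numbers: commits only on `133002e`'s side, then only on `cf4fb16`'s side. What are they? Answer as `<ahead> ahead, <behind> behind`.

Reachable from 133002e: {133002e, f3d9b3a}.
Reachable from cf4fb16: {6afa593, 8f75b08, cf4fb16, f3d9b3a}.
Only in 133002e's history (ahead): {133002e} — 1.
Only in cf4fb16's history (behind): {6afa593, 8f75b08, cf4fb16} — 3.

1 ahead, 3 behind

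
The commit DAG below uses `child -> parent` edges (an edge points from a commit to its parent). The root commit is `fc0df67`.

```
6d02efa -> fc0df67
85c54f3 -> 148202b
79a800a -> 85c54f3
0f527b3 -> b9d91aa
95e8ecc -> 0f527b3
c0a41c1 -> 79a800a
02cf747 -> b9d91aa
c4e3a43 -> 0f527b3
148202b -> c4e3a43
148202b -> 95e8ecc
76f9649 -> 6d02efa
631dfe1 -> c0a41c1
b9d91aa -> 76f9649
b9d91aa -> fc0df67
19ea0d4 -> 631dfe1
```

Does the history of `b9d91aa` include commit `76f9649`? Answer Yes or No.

Ancestors of b9d91aa (commits reachable by following parents): {6d02efa, 76f9649, b9d91aa, fc0df67}.
76f9649 is in that set, so it is an ancestor of b9d91aa.

Yes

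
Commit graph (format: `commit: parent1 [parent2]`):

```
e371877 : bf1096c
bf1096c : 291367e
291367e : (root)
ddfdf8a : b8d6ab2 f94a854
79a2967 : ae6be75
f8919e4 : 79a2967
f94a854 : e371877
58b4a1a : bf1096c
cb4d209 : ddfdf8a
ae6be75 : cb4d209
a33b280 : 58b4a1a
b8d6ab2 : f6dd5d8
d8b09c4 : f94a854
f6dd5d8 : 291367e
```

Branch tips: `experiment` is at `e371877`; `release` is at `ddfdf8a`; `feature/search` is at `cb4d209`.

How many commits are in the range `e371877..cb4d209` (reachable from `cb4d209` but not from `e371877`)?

5

Reachable from cb4d209: {291367e, b8d6ab2, bf1096c, cb4d209, ddfdf8a, e371877, f6dd5d8, f94a854}.
Reachable from e371877: {291367e, bf1096c, e371877}.
In cb4d209's history but not e371877's: {b8d6ab2, cb4d209, ddfdf8a, f6dd5d8, f94a854} — 5 commits.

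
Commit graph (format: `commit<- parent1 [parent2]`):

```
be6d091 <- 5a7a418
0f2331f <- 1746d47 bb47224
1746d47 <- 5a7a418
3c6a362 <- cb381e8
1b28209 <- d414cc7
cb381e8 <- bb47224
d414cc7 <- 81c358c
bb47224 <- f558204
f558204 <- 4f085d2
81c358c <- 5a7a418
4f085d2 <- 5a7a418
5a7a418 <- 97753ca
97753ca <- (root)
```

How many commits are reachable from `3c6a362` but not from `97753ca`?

Reachable from 3c6a362: {3c6a362, 4f085d2, 5a7a418, 97753ca, bb47224, cb381e8, f558204}.
Reachable from 97753ca: {97753ca}.
In 3c6a362's history but not 97753ca's: {3c6a362, 4f085d2, 5a7a418, bb47224, cb381e8, f558204} — 6 commits.

6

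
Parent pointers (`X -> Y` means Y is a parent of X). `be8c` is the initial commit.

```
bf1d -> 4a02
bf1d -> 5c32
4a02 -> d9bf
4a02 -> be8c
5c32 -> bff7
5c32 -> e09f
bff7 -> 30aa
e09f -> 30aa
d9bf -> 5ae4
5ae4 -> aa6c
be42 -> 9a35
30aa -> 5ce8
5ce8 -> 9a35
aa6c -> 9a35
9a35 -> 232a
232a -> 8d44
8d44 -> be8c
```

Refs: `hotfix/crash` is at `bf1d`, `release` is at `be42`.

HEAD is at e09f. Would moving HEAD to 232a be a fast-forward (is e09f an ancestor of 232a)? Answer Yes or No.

No

A fast-forward from e09f to 232a is possible iff e09f is an ancestor of 232a.
Ancestors of 232a: {232a, 8d44, be8c}.
e09f is not among them, so fast-forward is not possible.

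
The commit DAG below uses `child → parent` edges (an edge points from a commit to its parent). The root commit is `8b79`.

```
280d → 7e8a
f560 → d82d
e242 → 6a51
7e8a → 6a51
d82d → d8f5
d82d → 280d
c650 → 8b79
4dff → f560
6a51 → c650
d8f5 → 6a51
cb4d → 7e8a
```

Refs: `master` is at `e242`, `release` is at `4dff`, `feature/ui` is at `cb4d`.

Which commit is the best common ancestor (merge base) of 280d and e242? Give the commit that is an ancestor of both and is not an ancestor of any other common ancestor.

Ancestors of 280d: {280d, 6a51, 7e8a, 8b79, c650}.
Ancestors of e242: {6a51, 8b79, c650, e242}.
Common ancestors: {6a51, 8b79, c650}.
Among these, 6a51 is not an ancestor of any other common ancestor — it is the merge base.

6a51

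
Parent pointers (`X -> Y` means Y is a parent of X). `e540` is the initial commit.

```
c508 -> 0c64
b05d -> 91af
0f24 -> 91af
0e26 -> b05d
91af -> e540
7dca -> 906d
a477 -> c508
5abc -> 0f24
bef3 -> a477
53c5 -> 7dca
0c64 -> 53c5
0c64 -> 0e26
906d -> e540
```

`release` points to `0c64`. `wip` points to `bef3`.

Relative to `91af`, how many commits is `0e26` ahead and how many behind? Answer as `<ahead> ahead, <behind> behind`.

Reachable from 0e26: {0e26, 91af, b05d, e540}.
Reachable from 91af: {91af, e540}.
Only in 0e26's history (ahead): {0e26, b05d} — 2.
Only in 91af's history (behind): {} — 0.

2 ahead, 0 behind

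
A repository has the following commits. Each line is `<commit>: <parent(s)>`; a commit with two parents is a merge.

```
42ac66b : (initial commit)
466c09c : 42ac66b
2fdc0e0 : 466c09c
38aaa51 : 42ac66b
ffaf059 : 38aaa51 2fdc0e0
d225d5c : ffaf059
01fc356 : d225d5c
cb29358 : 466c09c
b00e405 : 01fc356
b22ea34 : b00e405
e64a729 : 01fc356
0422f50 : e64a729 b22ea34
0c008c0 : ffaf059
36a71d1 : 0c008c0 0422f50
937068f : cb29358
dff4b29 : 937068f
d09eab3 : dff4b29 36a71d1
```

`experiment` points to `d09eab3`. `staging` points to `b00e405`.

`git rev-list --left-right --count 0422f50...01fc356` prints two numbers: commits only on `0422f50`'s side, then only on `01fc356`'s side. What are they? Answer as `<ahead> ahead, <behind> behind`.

Reachable from 0422f50: {01fc356, 0422f50, 2fdc0e0, 38aaa51, 42ac66b, 466c09c, b00e405, b22ea34, d225d5c, e64a729, ffaf059}.
Reachable from 01fc356: {01fc356, 2fdc0e0, 38aaa51, 42ac66b, 466c09c, d225d5c, ffaf059}.
Only in 0422f50's history (ahead): {0422f50, b00e405, b22ea34, e64a729} — 4.
Only in 01fc356's history (behind): {} — 0.

4 ahead, 0 behind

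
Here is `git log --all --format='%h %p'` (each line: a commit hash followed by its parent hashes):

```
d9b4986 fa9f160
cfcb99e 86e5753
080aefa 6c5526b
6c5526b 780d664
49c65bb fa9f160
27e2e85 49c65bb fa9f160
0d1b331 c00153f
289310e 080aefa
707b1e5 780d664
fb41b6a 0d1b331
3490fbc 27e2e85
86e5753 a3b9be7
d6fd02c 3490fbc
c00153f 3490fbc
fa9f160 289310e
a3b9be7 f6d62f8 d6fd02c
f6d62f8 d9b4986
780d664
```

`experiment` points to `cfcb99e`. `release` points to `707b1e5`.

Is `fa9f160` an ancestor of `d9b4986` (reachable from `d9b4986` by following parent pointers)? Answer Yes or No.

Yes

Ancestors of d9b4986 (commits reachable by following parents): {080aefa, 289310e, 6c5526b, 780d664, d9b4986, fa9f160}.
fa9f160 is in that set, so it is an ancestor of d9b4986.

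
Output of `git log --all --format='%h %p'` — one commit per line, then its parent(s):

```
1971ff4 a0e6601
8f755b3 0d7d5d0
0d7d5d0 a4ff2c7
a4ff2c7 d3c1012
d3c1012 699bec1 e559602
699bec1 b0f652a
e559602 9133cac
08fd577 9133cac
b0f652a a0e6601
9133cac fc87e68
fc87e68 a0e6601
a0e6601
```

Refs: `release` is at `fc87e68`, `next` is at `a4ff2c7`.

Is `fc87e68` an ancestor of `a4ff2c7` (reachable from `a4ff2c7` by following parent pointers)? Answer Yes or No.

Ancestors of a4ff2c7 (commits reachable by following parents): {699bec1, 9133cac, a0e6601, a4ff2c7, b0f652a, d3c1012, e559602, fc87e68}.
fc87e68 is in that set, so it is an ancestor of a4ff2c7.

Yes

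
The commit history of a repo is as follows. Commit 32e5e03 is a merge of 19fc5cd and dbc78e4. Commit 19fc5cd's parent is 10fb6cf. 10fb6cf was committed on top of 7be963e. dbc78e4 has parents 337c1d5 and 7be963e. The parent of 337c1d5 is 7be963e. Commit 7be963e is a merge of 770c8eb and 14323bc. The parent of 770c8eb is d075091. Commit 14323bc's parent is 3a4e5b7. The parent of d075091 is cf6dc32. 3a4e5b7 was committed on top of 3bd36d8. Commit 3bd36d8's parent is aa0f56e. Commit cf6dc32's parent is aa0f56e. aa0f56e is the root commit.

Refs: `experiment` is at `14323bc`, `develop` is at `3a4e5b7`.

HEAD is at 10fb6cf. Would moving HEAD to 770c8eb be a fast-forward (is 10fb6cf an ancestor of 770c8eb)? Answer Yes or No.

No

A fast-forward from 10fb6cf to 770c8eb is possible iff 10fb6cf is an ancestor of 770c8eb.
Ancestors of 770c8eb: {770c8eb, aa0f56e, cf6dc32, d075091}.
10fb6cf is not among them, so fast-forward is not possible.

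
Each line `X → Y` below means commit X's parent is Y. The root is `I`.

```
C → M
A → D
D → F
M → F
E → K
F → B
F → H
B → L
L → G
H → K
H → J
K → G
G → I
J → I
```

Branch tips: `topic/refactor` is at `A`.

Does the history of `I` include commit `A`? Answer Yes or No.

No

Ancestors of I: {I}.
A is not in that set, so it is not an ancestor of I.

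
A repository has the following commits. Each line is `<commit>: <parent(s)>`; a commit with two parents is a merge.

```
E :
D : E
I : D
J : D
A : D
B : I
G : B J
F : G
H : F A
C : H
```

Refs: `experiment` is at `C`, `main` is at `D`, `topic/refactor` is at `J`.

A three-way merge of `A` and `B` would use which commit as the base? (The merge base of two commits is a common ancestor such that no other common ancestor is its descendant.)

Ancestors of A: {A, D, E}.
Ancestors of B: {B, D, E, I}.
Common ancestors: {D, E}.
Among these, D is not an ancestor of any other common ancestor — it is the merge base.

D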